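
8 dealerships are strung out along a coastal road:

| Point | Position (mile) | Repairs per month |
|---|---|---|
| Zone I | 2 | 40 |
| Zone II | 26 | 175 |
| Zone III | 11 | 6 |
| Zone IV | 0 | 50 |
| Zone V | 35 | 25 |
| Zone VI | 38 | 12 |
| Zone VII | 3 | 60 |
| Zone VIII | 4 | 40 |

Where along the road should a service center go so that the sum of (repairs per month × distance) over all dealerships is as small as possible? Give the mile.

x = 26

For a sum of weighted absolute distances on a line, the optimum is the weighted median (not the mean). Total weight W = 408; half-weight = 204.
Sort by position and accumulate weight:
  mile 0 (Zone IV, w=50) → cum 50
  mile 2 (Zone I, w=40) → cum 90
  mile 3 (Zone VII, w=60) → cum 150
  mile 4 (Zone VIII, w=40) → cum 190
  mile 11 (Zone III, w=6) → cum 196
  mile 26 (Zone II, w=175) → cum 371  ≥ 204 → median here
  mile 35 (Zone V, w=25) → cum 396
  mile 38 (Zone VI, w=12) → cum 408
Optimal location: mile 26.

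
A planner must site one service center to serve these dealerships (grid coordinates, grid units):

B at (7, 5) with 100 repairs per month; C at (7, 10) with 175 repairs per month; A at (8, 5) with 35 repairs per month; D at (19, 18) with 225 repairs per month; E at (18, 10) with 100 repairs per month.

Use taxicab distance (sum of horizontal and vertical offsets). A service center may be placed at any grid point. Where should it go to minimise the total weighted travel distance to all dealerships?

(18, 10)

Manhattan distance separates: Σwᵢ(|x−xᵢ|+|y−yᵢ|) = Σwᵢ|x−xᵢ| + Σwᵢ|y−yᵢ|, so x and y are optimised independently as 1-D weighted medians.
Total weight W = 635; half = 317.5.
x-coordinate, sorted with cumulative weight:
  x=7 (B, w=100) cum 100
  x=7 (C, w=175) cum 275
  x=8 (A, w=35) cum 310
  x=18 (E, w=100) cum 410  ← median
  x=19 (D, w=225) cum 635
⇒ x* = 18
y-coordinate, sorted with cumulative weight:
  y=5 (B, w=100) cum 100
  y=5 (A, w=35) cum 135
  y=10 (C, w=175) cum 310
  y=10 (E, w=100) cum 410  ← median
  y=18 (D, w=225) cum 635
⇒ y* = 10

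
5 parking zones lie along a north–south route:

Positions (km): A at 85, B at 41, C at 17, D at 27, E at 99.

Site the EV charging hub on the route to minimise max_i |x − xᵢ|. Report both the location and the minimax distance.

The 1-center on a line is the midpoint of the two extreme points: leftmost at 17, rightmost at 99.
Optimal location = (17 + 99)/2 = 58; maximum distance = (99 − 17)/2 = 41.

location 58, max distance 41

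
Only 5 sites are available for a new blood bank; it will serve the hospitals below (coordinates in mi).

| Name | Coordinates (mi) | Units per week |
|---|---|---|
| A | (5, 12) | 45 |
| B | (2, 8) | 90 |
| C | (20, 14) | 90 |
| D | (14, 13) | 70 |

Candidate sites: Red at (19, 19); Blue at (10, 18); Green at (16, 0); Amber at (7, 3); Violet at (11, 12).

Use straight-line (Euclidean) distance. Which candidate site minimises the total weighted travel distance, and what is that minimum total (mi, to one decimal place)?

Violet, total 2207.5 mi

Total weighted distance at each candidate:
  Red (19, 19): total = 3532.4
  Blue (10, 18): total = 2921.6
  Green (16, 0): total = 4414.9
  Amber (7, 3): total = 3438.4
  Violet (11, 12): total = 2207.5
Minimum is at Violet with total 2207.5 mi.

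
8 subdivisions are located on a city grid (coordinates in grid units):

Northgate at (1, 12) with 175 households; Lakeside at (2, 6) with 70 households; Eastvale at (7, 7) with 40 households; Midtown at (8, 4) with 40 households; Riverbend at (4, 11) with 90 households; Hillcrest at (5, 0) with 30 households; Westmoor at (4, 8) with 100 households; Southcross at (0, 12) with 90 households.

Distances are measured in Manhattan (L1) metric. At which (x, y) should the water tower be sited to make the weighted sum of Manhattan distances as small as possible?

Manhattan distance separates: Σwᵢ(|x−xᵢ|+|y−yᵢ|) = Σwᵢ|x−xᵢ| + Σwᵢ|y−yᵢ|, so x and y are optimised independently as 1-D weighted medians.
Total weight W = 635; half = 317.5.
x-coordinate, sorted with cumulative weight:
  x=0 (Southcross, w=90) cum 90
  x=1 (Northgate, w=175) cum 265
  x=2 (Lakeside, w=70) cum 335  ← median
  x=4 (Riverbend, w=90) cum 425
  x=4 (Westmoor, w=100) cum 525
  x=5 (Hillcrest, w=30) cum 555
  x=7 (Eastvale, w=40) cum 595
  x=8 (Midtown, w=40) cum 635
⇒ x* = 2
y-coordinate, sorted with cumulative weight:
  y=0 (Hillcrest, w=30) cum 30
  y=4 (Midtown, w=40) cum 70
  y=6 (Lakeside, w=70) cum 140
  y=7 (Eastvale, w=40) cum 180
  y=8 (Westmoor, w=100) cum 280
  y=11 (Riverbend, w=90) cum 370  ← median
  y=12 (Northgate, w=175) cum 545
  y=12 (Southcross, w=90) cum 635
⇒ y* = 11

(2, 11)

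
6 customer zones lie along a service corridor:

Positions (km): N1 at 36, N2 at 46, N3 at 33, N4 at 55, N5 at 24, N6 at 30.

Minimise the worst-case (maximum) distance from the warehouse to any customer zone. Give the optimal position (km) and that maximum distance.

The 1-center on a line is the midpoint of the two extreme points: leftmost at 24, rightmost at 55.
Optimal location = (24 + 55)/2 = 39.5; maximum distance = (55 − 24)/2 = 15.5.

location 39.5, max distance 15.5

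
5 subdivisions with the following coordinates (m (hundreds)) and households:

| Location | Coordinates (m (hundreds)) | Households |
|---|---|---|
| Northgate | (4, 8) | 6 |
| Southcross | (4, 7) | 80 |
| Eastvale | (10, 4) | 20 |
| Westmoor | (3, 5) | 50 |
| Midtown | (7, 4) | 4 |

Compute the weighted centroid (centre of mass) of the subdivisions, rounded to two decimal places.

The minimiser of Σwᵢ‖p−pᵢ‖² is the weighted centroid p* = (Σwᵢpᵢ)/(Σwᵢ).
Σwᵢ = 160.
Σwᵢxᵢ = 6·4 + 80·4 + 20·10 + 50·3 + 4·7 = 722.
Σwᵢyᵢ = 6·8 + 80·7 + 20·4 + 50·5 + 4·4 = 954.
x* = 722/160 = 4.51, y* = 954/160 = 5.96.

(4.51, 5.96)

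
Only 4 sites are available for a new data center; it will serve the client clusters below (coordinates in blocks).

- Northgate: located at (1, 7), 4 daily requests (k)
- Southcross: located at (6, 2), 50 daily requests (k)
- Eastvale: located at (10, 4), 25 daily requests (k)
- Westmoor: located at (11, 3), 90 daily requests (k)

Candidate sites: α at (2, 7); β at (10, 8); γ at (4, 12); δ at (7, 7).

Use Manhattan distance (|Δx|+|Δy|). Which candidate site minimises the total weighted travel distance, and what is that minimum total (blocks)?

Total weighted distance at each candidate:
  α (2, 7): total = 1899
  β (10, 8): total = 1180
  γ (4, 12): total = 2422
  δ (7, 7): total = 1194
Minimum is at β with total 1180 blocks.

β, total 1180 blocks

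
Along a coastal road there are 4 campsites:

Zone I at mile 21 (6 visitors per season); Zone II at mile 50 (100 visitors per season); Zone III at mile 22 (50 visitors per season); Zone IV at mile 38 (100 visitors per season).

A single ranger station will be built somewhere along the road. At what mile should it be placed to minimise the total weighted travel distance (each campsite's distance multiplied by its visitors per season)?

x = 38

For a sum of weighted absolute distances on a line, the optimum is the weighted median (not the mean). Total weight W = 256; half-weight = 128.
Sort by position and accumulate weight:
  mile 21 (Zone I, w=6) → cum 6
  mile 22 (Zone III, w=50) → cum 56
  mile 38 (Zone IV, w=100) → cum 156  ≥ 128 → median here
  mile 50 (Zone II, w=100) → cum 256
Optimal location: mile 38.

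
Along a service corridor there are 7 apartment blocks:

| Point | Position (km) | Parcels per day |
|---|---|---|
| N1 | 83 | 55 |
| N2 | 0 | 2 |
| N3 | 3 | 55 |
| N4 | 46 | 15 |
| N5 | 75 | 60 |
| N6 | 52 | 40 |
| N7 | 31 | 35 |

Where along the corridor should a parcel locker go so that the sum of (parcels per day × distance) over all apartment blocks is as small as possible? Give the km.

For a sum of weighted absolute distances on a line, the optimum is the weighted median (not the mean). Total weight W = 262; half-weight = 131.
Sort by position and accumulate weight:
  km 0 (N2, w=2) → cum 2
  km 3 (N3, w=55) → cum 57
  km 31 (N7, w=35) → cum 92
  km 46 (N4, w=15) → cum 107
  km 52 (N6, w=40) → cum 147  ≥ 131 → median here
  km 75 (N5, w=60) → cum 207
  km 83 (N1, w=55) → cum 262
Optimal location: km 52.

x = 52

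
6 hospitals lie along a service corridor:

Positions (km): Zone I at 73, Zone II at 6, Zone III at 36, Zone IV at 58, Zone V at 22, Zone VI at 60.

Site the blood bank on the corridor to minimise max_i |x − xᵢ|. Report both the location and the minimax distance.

location 39.5, max distance 33.5

The 1-center on a line is the midpoint of the two extreme points: leftmost at 6, rightmost at 73.
Optimal location = (6 + 73)/2 = 39.5; maximum distance = (73 − 6)/2 = 33.5.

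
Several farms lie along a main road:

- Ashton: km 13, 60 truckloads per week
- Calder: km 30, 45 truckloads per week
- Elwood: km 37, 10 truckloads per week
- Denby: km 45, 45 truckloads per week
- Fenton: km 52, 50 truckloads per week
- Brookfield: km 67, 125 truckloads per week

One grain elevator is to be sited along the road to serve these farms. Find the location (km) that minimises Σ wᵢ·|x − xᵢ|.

x = 52

For a sum of weighted absolute distances on a line, the optimum is the weighted median (not the mean). Total weight W = 335; half-weight = 167.5.
Sort by position and accumulate weight:
  km 13 (Ashton, w=60) → cum 60
  km 30 (Calder, w=45) → cum 105
  km 37 (Elwood, w=10) → cum 115
  km 45 (Denby, w=45) → cum 160
  km 52 (Fenton, w=50) → cum 210  ≥ 167.5 → median here
  km 67 (Brookfield, w=125) → cum 335
Optimal location: km 52.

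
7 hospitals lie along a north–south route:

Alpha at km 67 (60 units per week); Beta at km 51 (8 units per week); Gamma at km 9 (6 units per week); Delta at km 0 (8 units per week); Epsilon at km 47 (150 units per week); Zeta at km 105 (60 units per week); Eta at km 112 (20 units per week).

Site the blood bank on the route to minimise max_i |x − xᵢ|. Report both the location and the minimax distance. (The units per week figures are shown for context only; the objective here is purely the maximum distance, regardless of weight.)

The 1-center on a line is the midpoint of the two extreme points: leftmost at 0, rightmost at 112.
Optimal location = (0 + 112)/2 = 56; maximum distance = (112 − 0)/2 = 56.

location 56, max distance 56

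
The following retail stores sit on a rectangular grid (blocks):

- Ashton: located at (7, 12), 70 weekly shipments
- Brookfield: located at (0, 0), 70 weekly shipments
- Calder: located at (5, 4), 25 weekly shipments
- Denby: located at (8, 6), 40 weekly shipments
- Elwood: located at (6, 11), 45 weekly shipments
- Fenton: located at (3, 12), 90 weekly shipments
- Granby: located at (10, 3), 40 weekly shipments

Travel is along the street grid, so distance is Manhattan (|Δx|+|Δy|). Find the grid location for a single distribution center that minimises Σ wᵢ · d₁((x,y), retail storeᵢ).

Manhattan distance separates: Σwᵢ(|x−xᵢ|+|y−yᵢ|) = Σwᵢ|x−xᵢ| + Σwᵢ|y−yᵢ|, so x and y are optimised independently as 1-D weighted medians.
Total weight W = 380; half = 190.
x-coordinate, sorted with cumulative weight:
  x=0 (Brookfield, w=70) cum 70
  x=3 (Fenton, w=90) cum 160
  x=5 (Calder, w=25) cum 185
  x=6 (Elwood, w=45) cum 230  ← median
  x=7 (Ashton, w=70) cum 300
  x=8 (Denby, w=40) cum 340
  x=10 (Granby, w=40) cum 380
⇒ x* = 6
y-coordinate, sorted with cumulative weight:
  y=0 (Brookfield, w=70) cum 70
  y=3 (Granby, w=40) cum 110
  y=4 (Calder, w=25) cum 135
  y=6 (Denby, w=40) cum 175
  y=11 (Elwood, w=45) cum 220  ← median
  y=12 (Ashton, w=70) cum 290
  y=12 (Fenton, w=90) cum 380
⇒ y* = 11

(6, 11)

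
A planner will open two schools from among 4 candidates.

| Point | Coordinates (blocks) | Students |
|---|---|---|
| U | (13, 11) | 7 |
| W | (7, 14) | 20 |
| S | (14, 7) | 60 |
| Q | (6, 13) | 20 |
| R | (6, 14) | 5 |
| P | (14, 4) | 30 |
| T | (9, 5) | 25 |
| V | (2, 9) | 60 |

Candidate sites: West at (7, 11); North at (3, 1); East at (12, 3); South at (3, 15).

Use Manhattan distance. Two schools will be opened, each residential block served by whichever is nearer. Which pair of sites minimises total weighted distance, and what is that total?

Evaluate every pair (each demand assigned to the nearer of the two):
  {West, East}: total = 1177
  {East, South}: total = 1278
  {North, East}: total = 1878
  {West, North}: total = 1882
  {West, South}: total = 1882
  {North, South}: total = 2428
Best pair: {West, East} with total 1177.

{West, East}, total 1177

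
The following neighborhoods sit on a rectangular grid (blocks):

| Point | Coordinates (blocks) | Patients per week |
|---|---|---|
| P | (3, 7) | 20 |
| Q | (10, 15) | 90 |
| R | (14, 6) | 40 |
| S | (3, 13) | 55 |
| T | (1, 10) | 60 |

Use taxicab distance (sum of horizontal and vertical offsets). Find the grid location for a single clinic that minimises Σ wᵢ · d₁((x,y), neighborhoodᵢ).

(3, 13)

Manhattan distance separates: Σwᵢ(|x−xᵢ|+|y−yᵢ|) = Σwᵢ|x−xᵢ| + Σwᵢ|y−yᵢ|, so x and y are optimised independently as 1-D weighted medians.
Total weight W = 265; half = 132.5.
x-coordinate, sorted with cumulative weight:
  x=1 (T, w=60) cum 60
  x=3 (P, w=20) cum 80
  x=3 (S, w=55) cum 135  ← median
  x=10 (Q, w=90) cum 225
  x=14 (R, w=40) cum 265
⇒ x* = 3
y-coordinate, sorted with cumulative weight:
  y=6 (R, w=40) cum 40
  y=7 (P, w=20) cum 60
  y=10 (T, w=60) cum 120
  y=13 (S, w=55) cum 175  ← median
  y=15 (Q, w=90) cum 265
⇒ y* = 13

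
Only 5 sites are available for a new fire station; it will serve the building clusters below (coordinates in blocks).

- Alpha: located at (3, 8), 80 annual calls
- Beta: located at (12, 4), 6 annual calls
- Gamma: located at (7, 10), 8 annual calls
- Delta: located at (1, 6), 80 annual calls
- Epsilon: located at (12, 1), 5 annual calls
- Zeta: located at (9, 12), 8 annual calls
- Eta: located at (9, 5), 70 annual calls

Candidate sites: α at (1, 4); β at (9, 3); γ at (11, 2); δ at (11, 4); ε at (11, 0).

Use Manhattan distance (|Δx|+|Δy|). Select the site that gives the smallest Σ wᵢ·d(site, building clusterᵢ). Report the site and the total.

Total weighted distance at each candidate:
  α (1, 4): total = 1630
  β (9, 3): total = 2093
  γ (11, 2): total = 2810
  δ (11, 4): total = 2316
  ε (11, 0): total = 3314
Minimum is at α with total 1630 blocks.

α, total 1630 blocks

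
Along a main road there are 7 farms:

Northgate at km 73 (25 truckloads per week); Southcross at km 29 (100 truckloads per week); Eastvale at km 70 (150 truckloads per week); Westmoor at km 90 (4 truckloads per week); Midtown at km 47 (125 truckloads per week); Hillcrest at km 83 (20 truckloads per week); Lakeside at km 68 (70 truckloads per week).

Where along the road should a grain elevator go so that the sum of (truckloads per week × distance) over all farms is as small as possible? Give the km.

For a sum of weighted absolute distances on a line, the optimum is the weighted median (not the mean). Total weight W = 494; half-weight = 247.
Sort by position and accumulate weight:
  km 29 (Southcross, w=100) → cum 100
  km 47 (Midtown, w=125) → cum 225
  km 68 (Lakeside, w=70) → cum 295  ≥ 247 → median here
  km 70 (Eastvale, w=150) → cum 445
  km 73 (Northgate, w=25) → cum 470
  km 83 (Hillcrest, w=20) → cum 490
  km 90 (Westmoor, w=4) → cum 494
Optimal location: km 68.

x = 68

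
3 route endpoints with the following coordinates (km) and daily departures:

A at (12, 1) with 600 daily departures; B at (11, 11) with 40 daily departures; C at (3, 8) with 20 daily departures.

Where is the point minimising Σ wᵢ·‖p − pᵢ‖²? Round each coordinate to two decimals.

The minimiser of Σwᵢ‖p−pᵢ‖² is the weighted centroid p* = (Σwᵢpᵢ)/(Σwᵢ).
Σwᵢ = 660.
Σwᵢxᵢ = 600·12 + 40·11 + 20·3 = 7700.
Σwᵢyᵢ = 600·1 + 40·11 + 20·8 = 1200.
x* = 7700/660 = 11.67, y* = 1200/660 = 1.82.

(11.67, 1.82)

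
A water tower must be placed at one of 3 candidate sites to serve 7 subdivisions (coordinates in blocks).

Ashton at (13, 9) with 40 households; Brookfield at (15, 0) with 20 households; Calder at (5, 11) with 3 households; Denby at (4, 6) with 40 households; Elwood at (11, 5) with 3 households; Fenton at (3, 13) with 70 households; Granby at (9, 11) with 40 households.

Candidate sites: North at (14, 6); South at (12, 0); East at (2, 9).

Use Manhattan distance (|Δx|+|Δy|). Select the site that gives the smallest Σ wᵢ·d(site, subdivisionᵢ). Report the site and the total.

East, total 1844 blocks

Total weighted distance at each candidate:
  North (14, 6): total = 2414
  South (12, 0): total = 3192
  East (2, 9): total = 1844
Minimum is at East with total 1844 blocks.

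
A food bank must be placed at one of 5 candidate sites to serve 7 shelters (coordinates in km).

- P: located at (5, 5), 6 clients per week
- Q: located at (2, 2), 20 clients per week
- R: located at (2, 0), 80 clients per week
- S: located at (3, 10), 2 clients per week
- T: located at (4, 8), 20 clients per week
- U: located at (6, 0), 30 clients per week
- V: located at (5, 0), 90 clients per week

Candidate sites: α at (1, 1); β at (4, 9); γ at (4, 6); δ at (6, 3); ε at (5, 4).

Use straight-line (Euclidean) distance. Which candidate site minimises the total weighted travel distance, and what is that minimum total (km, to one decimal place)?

α, total 870.2 km

Total weighted distance at each candidate:
  α (1, 1): total = 870.2
  β (4, 9): total = 2022.3
  γ (4, 6): total = 1389.3
  δ (6, 3): total = 993.4
  ε (5, 4): total = 1056.9
Minimum is at α with total 870.2 km.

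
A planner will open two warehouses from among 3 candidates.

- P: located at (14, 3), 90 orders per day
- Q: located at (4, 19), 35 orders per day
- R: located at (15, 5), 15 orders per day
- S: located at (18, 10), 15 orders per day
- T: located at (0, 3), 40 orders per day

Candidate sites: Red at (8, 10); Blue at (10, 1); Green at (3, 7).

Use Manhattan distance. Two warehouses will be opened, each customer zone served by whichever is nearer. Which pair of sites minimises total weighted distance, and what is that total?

Evaluate every pair (each demand assigned to the nearer of the two):
  {Blue, Green}: total = 1665
  {Red, Blue}: total = 1760
  {Red, Green}: total = 2235
Best pair: {Blue, Green} with total 1665.

{Blue, Green}, total 1665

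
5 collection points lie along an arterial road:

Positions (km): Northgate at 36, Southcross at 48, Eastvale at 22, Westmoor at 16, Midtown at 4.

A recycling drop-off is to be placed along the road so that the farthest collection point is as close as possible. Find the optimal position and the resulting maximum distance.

The 1-center on a line is the midpoint of the two extreme points: leftmost at 4, rightmost at 48.
Optimal location = (4 + 48)/2 = 26; maximum distance = (48 − 4)/2 = 22.

location 26, max distance 22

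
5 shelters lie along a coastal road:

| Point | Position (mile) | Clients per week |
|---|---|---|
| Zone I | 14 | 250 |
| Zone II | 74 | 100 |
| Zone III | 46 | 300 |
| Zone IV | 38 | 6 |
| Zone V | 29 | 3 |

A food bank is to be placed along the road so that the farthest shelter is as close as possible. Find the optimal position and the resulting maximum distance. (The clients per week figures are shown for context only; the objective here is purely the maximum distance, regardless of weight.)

location 44, max distance 30

The 1-center on a line is the midpoint of the two extreme points: leftmost at 14, rightmost at 74.
Optimal location = (14 + 74)/2 = 44; maximum distance = (74 − 14)/2 = 30.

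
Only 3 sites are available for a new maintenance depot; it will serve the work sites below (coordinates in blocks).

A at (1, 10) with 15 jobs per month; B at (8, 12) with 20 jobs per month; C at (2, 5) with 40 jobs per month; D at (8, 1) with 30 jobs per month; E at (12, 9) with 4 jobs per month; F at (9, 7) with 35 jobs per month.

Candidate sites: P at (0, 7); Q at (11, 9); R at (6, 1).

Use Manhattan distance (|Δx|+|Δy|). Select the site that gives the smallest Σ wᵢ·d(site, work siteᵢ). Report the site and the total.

R, total 1221 blocks

Total weighted distance at each candidate:
  P (0, 7): total = 1271
  Q (11, 9): total = 1279
  R (6, 1): total = 1221
Minimum is at R with total 1221 blocks.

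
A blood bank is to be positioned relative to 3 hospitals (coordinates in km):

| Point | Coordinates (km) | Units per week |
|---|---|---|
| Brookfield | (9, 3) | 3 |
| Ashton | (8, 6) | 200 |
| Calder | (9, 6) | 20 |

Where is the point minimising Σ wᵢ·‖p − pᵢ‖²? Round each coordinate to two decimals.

(8.10, 5.96)

The minimiser of Σwᵢ‖p−pᵢ‖² is the weighted centroid p* = (Σwᵢpᵢ)/(Σwᵢ).
Σwᵢ = 223.
Σwᵢxᵢ = 3·9 + 200·8 + 20·9 = 1807.
Σwᵢyᵢ = 3·3 + 200·6 + 20·6 = 1329.
x* = 1807/223 = 8.10, y* = 1329/223 = 5.96.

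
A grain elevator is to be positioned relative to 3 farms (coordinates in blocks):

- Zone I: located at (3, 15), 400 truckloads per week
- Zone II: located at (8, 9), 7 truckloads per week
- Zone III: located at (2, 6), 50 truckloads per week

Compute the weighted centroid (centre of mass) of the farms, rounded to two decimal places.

The minimiser of Σwᵢ‖p−pᵢ‖² is the weighted centroid p* = (Σwᵢpᵢ)/(Σwᵢ).
Σwᵢ = 457.
Σwᵢxᵢ = 400·3 + 7·8 + 50·2 = 1356.
Σwᵢyᵢ = 400·15 + 7·9 + 50·6 = 6363.
x* = 1356/457 = 2.97, y* = 6363/457 = 13.92.

(2.97, 13.92)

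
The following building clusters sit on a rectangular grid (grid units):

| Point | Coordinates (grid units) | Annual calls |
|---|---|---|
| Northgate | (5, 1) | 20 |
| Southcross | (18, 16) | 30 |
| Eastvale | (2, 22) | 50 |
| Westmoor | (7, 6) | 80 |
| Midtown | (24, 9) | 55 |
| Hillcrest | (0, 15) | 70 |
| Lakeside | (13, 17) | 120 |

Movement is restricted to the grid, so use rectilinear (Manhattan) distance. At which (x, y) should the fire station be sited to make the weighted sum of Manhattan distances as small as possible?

(7, 15)

Manhattan distance separates: Σwᵢ(|x−xᵢ|+|y−yᵢ|) = Σwᵢ|x−xᵢ| + Σwᵢ|y−yᵢ|, so x and y are optimised independently as 1-D weighted medians.
Total weight W = 425; half = 212.5.
x-coordinate, sorted with cumulative weight:
  x=0 (Hillcrest, w=70) cum 70
  x=2 (Eastvale, w=50) cum 120
  x=5 (Northgate, w=20) cum 140
  x=7 (Westmoor, w=80) cum 220  ← median
  x=13 (Lakeside, w=120) cum 340
  x=18 (Southcross, w=30) cum 370
  x=24 (Midtown, w=55) cum 425
⇒ x* = 7
y-coordinate, sorted with cumulative weight:
  y=1 (Northgate, w=20) cum 20
  y=6 (Westmoor, w=80) cum 100
  y=9 (Midtown, w=55) cum 155
  y=15 (Hillcrest, w=70) cum 225  ← median
  y=16 (Southcross, w=30) cum 255
  y=17 (Lakeside, w=120) cum 375
  y=22 (Eastvale, w=50) cum 425
⇒ y* = 15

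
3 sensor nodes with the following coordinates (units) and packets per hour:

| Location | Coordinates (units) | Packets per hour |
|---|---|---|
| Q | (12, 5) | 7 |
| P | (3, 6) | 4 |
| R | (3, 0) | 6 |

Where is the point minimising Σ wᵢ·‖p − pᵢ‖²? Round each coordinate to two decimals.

(6.71, 3.47)

The minimiser of Σwᵢ‖p−pᵢ‖² is the weighted centroid p* = (Σwᵢpᵢ)/(Σwᵢ).
Σwᵢ = 17.
Σwᵢxᵢ = 7·12 + 4·3 + 6·3 = 114.
Σwᵢyᵢ = 7·5 + 4·6 + 6·0 = 59.
x* = 114/17 = 6.71, y* = 59/17 = 3.47.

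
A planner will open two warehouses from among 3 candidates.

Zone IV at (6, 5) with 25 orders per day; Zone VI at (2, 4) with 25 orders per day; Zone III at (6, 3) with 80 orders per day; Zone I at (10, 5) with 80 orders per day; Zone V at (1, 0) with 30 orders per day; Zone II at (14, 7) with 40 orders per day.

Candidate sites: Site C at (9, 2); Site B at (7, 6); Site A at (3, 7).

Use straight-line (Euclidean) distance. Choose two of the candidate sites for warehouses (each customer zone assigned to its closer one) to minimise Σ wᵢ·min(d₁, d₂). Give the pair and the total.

Evaluate every pair (each demand assigned to the nearer of the two):
  {Site B, Site A}: total = 1121.6
  {Site C, Site A}: total = 1176.4
  {Site C, Site B}: total = 1206.2
Best pair: {Site B, Site A} with total 1121.6.

{Site B, Site A}, total 1121.6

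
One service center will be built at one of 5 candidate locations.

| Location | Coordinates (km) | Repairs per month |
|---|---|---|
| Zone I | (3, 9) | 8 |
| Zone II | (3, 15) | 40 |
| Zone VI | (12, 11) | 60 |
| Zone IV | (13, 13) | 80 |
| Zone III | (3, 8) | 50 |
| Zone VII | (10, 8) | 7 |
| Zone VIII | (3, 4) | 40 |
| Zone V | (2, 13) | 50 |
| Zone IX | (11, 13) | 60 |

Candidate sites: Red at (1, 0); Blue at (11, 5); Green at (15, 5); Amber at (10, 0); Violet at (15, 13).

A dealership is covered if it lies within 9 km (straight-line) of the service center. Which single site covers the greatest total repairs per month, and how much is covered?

Coverage radius r = 9 km; a point is covered iff (Δx)²+(Δy)² ≤ 9² = 81.
  Red (1, 0): covers {Zone III, Zone VIII} → 90
  Blue (11, 5): covers {Zone I, Zone VI, Zone IV, Zone III, Zone VII, Zone VIII, Zone IX} → 305
  Green (15, 5): covers {Zone VI, Zone IV, Zone VII, Zone IX} → 207
  Amber (10, 0): covers {Zone VII, Zone VIII} → 47
  Violet (15, 13): covers {Zone VI, Zone IV, Zone VII, Zone IX} → 207
Maximum coverage at Blue: 305 repairs per month.

Blue, covering 305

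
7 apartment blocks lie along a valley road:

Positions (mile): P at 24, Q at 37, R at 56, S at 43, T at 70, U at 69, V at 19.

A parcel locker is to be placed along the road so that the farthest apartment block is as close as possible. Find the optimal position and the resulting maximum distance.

The 1-center on a line is the midpoint of the two extreme points: leftmost at 19, rightmost at 70.
Optimal location = (19 + 70)/2 = 44.5; maximum distance = (70 − 19)/2 = 25.5.

location 44.5, max distance 25.5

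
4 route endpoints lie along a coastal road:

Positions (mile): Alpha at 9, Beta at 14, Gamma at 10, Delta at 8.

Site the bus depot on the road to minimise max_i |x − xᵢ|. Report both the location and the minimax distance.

location 11, max distance 3

The 1-center on a line is the midpoint of the two extreme points: leftmost at 8, rightmost at 14.
Optimal location = (8 + 14)/2 = 11; maximum distance = (14 − 8)/2 = 3.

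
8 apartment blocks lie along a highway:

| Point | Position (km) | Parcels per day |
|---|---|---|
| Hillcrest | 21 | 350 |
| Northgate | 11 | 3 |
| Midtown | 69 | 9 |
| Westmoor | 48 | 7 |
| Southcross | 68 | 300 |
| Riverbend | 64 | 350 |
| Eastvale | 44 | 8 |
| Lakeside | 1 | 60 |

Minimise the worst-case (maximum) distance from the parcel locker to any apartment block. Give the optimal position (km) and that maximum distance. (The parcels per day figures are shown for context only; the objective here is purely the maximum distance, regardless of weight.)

location 35, max distance 34

The 1-center on a line is the midpoint of the two extreme points: leftmost at 1, rightmost at 69.
Optimal location = (1 + 69)/2 = 35; maximum distance = (69 − 1)/2 = 34.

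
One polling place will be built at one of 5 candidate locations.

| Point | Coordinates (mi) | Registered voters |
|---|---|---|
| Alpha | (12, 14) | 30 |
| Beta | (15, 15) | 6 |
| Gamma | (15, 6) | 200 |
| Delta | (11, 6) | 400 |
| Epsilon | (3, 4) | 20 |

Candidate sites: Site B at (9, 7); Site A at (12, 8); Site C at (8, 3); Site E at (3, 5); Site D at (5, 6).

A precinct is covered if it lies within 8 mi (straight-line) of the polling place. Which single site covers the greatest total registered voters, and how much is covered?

Coverage radius r = 8 mi; a point is covered iff (Δx)²+(Δy)² ≤ 8² = 64.
  Site B (9, 7): covers {Alpha, Gamma, Delta, Epsilon} → 650
  Site A (12, 8): covers {Alpha, Beta, Gamma, Delta} → 636
  Site C (8, 3): covers {Gamma, Delta, Epsilon} → 620
  Site E (3, 5): covers {Epsilon} → 20
  Site D (5, 6): covers {Delta, Epsilon} → 420
Maximum coverage at Site B: 650 registered voters.

Site B, covering 650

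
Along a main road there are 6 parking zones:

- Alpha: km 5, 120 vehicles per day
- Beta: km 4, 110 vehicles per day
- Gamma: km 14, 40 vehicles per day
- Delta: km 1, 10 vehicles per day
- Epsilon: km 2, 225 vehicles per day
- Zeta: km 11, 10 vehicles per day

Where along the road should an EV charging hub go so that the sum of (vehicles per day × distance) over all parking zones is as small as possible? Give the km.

x = 4

For a sum of weighted absolute distances on a line, the optimum is the weighted median (not the mean). Total weight W = 515; half-weight = 257.5.
Sort by position and accumulate weight:
  km 1 (Delta, w=10) → cum 10
  km 2 (Epsilon, w=225) → cum 235
  km 4 (Beta, w=110) → cum 345  ≥ 257.5 → median here
  km 5 (Alpha, w=120) → cum 465
  km 11 (Zeta, w=10) → cum 475
  km 14 (Gamma, w=40) → cum 515
Optimal location: km 4.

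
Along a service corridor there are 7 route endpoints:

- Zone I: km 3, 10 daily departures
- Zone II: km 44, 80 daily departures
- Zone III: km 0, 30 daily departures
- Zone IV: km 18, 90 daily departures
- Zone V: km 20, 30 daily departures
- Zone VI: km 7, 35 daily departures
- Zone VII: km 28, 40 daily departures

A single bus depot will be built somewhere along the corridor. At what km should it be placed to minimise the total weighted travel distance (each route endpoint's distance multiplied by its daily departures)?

For a sum of weighted absolute distances on a line, the optimum is the weighted median (not the mean). Total weight W = 315; half-weight = 157.5.
Sort by position and accumulate weight:
  km 0 (Zone III, w=30) → cum 30
  km 3 (Zone I, w=10) → cum 40
  km 7 (Zone VI, w=35) → cum 75
  km 18 (Zone IV, w=90) → cum 165  ≥ 157.5 → median here
  km 20 (Zone V, w=30) → cum 195
  km 28 (Zone VII, w=40) → cum 235
  km 44 (Zone II, w=80) → cum 315
Optimal location: km 18.

x = 18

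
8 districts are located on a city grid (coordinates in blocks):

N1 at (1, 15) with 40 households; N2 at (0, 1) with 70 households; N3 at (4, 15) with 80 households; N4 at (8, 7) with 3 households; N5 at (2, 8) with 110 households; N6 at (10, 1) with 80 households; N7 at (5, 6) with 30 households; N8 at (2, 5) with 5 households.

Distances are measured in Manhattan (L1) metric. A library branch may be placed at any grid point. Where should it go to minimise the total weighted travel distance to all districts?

(2, 8)

Manhattan distance separates: Σwᵢ(|x−xᵢ|+|y−yᵢ|) = Σwᵢ|x−xᵢ| + Σwᵢ|y−yᵢ|, so x and y are optimised independently as 1-D weighted medians.
Total weight W = 418; half = 209.
x-coordinate, sorted with cumulative weight:
  x=0 (N2, w=70) cum 70
  x=1 (N1, w=40) cum 110
  x=2 (N5, w=110) cum 220  ← median
  x=2 (N8, w=5) cum 225
  x=4 (N3, w=80) cum 305
  x=5 (N7, w=30) cum 335
  x=8 (N4, w=3) cum 338
  x=10 (N6, w=80) cum 418
⇒ x* = 2
y-coordinate, sorted with cumulative weight:
  y=1 (N2, w=70) cum 70
  y=1 (N6, w=80) cum 150
  y=5 (N8, w=5) cum 155
  y=6 (N7, w=30) cum 185
  y=7 (N4, w=3) cum 188
  y=8 (N5, w=110) cum 298  ← median
  y=15 (N1, w=40) cum 338
  y=15 (N3, w=80) cum 418
⇒ y* = 8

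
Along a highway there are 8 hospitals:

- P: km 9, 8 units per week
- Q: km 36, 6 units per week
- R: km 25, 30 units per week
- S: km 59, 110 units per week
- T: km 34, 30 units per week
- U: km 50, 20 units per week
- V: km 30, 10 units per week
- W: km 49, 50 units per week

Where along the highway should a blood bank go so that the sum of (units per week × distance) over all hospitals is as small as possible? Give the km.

x = 49

For a sum of weighted absolute distances on a line, the optimum is the weighted median (not the mean). Total weight W = 264; half-weight = 132.
Sort by position and accumulate weight:
  km 9 (P, w=8) → cum 8
  km 25 (R, w=30) → cum 38
  km 30 (V, w=10) → cum 48
  km 34 (T, w=30) → cum 78
  km 36 (Q, w=6) → cum 84
  km 49 (W, w=50) → cum 134  ≥ 132 → median here
  km 50 (U, w=20) → cum 154
  km 59 (S, w=110) → cum 264
Optimal location: km 49.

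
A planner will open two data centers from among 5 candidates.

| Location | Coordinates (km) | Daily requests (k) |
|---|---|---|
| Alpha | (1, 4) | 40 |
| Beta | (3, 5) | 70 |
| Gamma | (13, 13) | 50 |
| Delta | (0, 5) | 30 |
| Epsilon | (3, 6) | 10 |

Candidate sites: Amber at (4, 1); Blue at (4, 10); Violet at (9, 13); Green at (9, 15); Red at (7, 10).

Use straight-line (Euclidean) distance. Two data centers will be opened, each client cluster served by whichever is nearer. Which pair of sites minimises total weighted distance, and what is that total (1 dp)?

Evaluate every pair (each demand assigned to the nearer of the two):
  {Amber, Violet}: total = 879.0
  {Amber, Green}: total = 902.6
  {Amber, Red}: total = 1014.4
  {Blue, Violet}: total = 1058.6
  {Blue, Green}: total = 1082.2
  {Amber, Blue}: total = 1143.6
  {Blue, Red}: total = 1194.0
  {Violet, Red}: total = 1302.3
  {Green, Red}: total = 1325.9
  {Violet, Green}: total = 1835.1
Best pair: {Amber, Violet} with total 879.0.

{Amber, Violet}, total 879.0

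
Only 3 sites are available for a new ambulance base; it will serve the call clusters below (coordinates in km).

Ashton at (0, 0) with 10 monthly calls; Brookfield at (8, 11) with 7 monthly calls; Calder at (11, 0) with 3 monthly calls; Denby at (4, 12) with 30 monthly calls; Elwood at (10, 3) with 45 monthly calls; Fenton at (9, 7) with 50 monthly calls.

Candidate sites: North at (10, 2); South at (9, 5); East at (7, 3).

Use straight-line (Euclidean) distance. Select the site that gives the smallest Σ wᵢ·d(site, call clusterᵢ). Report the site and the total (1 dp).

South, total 620.4 km

Total weighted distance at each candidate:
  North (10, 2): total = 823.0
  South (9, 5): total = 620.4
  East (7, 3): total = 790.8
Minimum is at South with total 620.4 km.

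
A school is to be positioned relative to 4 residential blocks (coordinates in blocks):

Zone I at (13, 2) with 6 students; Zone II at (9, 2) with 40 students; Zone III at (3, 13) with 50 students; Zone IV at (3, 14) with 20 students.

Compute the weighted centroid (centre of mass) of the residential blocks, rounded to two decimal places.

(5.59, 8.81)

The minimiser of Σwᵢ‖p−pᵢ‖² is the weighted centroid p* = (Σwᵢpᵢ)/(Σwᵢ).
Σwᵢ = 116.
Σwᵢxᵢ = 6·13 + 40·9 + 50·3 + 20·3 = 648.
Σwᵢyᵢ = 6·2 + 40·2 + 50·13 + 20·14 = 1022.
x* = 648/116 = 5.59, y* = 1022/116 = 8.81.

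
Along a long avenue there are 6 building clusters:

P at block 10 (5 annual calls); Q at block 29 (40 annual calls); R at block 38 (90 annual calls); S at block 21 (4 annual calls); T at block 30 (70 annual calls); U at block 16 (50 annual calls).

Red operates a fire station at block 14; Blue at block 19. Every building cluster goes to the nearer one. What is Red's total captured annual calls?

The indifferent point is the midpoint (14+19)/2 = 16.5; building clusters left of it (closer to Red at 14) go to Red, those right go to Blue.
  P at 10 (w=5) → Red
  U at 16 (w=50) → Red
  S at 21 (w=4) → Blue
  Q at 29 (w=40) → Blue
  T at 30 (w=70) → Blue
  R at 38 (w=90) → Blue
Red captures 55; Blue captures 204.

55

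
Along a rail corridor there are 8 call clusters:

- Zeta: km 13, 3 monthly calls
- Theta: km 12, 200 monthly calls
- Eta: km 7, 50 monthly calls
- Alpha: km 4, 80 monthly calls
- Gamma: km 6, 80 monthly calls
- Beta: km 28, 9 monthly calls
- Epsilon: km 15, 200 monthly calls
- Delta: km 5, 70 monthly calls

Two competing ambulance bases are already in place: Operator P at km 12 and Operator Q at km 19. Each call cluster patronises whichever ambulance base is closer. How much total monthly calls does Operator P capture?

The indifferent point is the midpoint (12+19)/2 = 15.5; call clusters left of it (closer to Operator P at 12) go to Operator P, those right go to Operator Q.
  Alpha at 4 (w=80) → Operator P
  Delta at 5 (w=70) → Operator P
  Gamma at 6 (w=80) → Operator P
  Eta at 7 (w=50) → Operator P
  Theta at 12 (w=200) → Operator P
  Zeta at 13 (w=3) → Operator P
  Epsilon at 15 (w=200) → Operator P
  Beta at 28 (w=9) → Operator Q
Operator P captures 683; Operator Q captures 9.

683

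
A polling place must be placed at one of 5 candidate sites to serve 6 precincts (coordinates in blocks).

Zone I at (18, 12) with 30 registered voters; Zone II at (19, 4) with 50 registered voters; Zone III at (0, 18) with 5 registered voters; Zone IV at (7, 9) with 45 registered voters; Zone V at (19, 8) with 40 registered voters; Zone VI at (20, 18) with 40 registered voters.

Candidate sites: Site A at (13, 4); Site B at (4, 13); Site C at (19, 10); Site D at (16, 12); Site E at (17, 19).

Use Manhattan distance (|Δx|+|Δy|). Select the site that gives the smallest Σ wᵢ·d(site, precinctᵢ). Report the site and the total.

Total weighted distance at each candidate:
  Site A (13, 4): total = 2560
  Site B (4, 13): total = 3650
  Site C (19, 10): total = 1550
  Site D (16, 12): total = 1940
  Site E (17, 19): total = 2760
Minimum is at Site C with total 1550 blocks.

Site C, total 1550 blocks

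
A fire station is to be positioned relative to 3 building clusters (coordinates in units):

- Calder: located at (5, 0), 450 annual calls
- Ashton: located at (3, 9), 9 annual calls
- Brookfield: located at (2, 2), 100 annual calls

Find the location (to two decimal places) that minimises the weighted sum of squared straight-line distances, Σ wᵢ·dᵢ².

The minimiser of Σwᵢ‖p−pᵢ‖² is the weighted centroid p* = (Σwᵢpᵢ)/(Σwᵢ).
Σwᵢ = 559.
Σwᵢxᵢ = 450·5 + 9·3 + 100·2 = 2477.
Σwᵢyᵢ = 450·0 + 9·9 + 100·2 = 281.
x* = 2477/559 = 4.43, y* = 281/559 = 0.50.

(4.43, 0.50)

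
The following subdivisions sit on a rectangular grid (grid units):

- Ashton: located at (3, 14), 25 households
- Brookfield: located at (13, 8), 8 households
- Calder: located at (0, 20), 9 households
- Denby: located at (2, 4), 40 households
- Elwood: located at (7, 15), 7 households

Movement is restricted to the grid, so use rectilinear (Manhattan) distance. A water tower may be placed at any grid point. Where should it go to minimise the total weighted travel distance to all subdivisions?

Manhattan distance separates: Σwᵢ(|x−xᵢ|+|y−yᵢ|) = Σwᵢ|x−xᵢ| + Σwᵢ|y−yᵢ|, so x and y are optimised independently as 1-D weighted medians.
Total weight W = 89; half = 44.5.
x-coordinate, sorted with cumulative weight:
  x=0 (Calder, w=9) cum 9
  x=2 (Denby, w=40) cum 49  ← median
  x=3 (Ashton, w=25) cum 74
  x=7 (Elwood, w=7) cum 81
  x=13 (Brookfield, w=8) cum 89
⇒ x* = 2
y-coordinate, sorted with cumulative weight:
  y=4 (Denby, w=40) cum 40
  y=8 (Brookfield, w=8) cum 48  ← median
  y=14 (Ashton, w=25) cum 73
  y=15 (Elwood, w=7) cum 80
  y=20 (Calder, w=9) cum 89
⇒ y* = 8

(2, 8)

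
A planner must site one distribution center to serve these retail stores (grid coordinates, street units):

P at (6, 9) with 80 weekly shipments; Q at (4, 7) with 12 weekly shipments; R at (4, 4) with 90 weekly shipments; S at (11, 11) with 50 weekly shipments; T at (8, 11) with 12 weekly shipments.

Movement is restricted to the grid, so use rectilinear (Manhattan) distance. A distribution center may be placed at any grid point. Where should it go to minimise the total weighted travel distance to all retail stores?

(6, 9)

Manhattan distance separates: Σwᵢ(|x−xᵢ|+|y−yᵢ|) = Σwᵢ|x−xᵢ| + Σwᵢ|y−yᵢ|, so x and y are optimised independently as 1-D weighted medians.
Total weight W = 244; half = 122.
x-coordinate, sorted with cumulative weight:
  x=4 (Q, w=12) cum 12
  x=4 (R, w=90) cum 102
  x=6 (P, w=80) cum 182  ← median
  x=8 (T, w=12) cum 194
  x=11 (S, w=50) cum 244
⇒ x* = 6
y-coordinate, sorted with cumulative weight:
  y=4 (R, w=90) cum 90
  y=7 (Q, w=12) cum 102
  y=9 (P, w=80) cum 182  ← median
  y=11 (S, w=50) cum 232
  y=11 (T, w=12) cum 244
⇒ y* = 9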